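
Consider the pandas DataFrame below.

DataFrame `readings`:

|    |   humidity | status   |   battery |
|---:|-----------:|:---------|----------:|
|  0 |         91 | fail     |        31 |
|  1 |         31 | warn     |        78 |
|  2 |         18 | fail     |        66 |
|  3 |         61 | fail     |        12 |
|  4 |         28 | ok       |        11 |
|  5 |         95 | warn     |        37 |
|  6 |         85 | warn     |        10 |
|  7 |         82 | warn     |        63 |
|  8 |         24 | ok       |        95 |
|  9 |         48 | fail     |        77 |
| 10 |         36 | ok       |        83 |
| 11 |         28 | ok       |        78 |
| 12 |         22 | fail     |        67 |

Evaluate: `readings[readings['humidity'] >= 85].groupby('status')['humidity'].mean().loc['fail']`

filter rows where humidity >= 85:
   humidity status  battery
0        91   fail       31
5        95   warn       37
6        85   warn       10
group by status, mean of humidity:
status
fail    91.0
warn    90.0
Name: humidity, dtype: float64
Reading off the value at index 'fail', we get 91.0.

91.0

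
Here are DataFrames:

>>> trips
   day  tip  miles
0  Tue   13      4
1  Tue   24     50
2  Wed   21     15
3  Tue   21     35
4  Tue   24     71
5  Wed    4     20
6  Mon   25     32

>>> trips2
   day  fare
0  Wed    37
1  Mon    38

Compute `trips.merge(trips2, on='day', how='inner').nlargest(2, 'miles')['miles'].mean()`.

26.0

merge on 'day' (how='inner') → 3 rows:
   day  tip  miles  fare
0  Wed   21     15    37
1  Wed    4     20    37
2  Mon   25     32    38
take 2 rows with largest miles:
   day  tip  miles  fare
2  Mon   25     32    38
1  Wed    4     20    37
The mean of column 'miles' is 26.0.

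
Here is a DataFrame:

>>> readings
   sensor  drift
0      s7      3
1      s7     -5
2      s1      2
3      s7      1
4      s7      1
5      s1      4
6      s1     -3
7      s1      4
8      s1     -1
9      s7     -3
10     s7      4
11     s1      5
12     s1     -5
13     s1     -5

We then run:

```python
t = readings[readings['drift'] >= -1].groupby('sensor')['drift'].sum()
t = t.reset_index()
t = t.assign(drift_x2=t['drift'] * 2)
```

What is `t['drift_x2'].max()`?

filter rows where drift >= -1:
   sensor  drift
0      s7      3
2      s1      2
3      s7      1
4      s7      1
5      s1      4
7      s1      4
8      s1     -1
10     s7      4
11     s1      5
group by sensor, sum of drift:
sensor
s1    14
s7     9
Name: drift, dtype: int64
reset_index():
  sensor  drift
0     s1     14
1     s7      9
add column drift_x2 = t['drift'] * 2:
  sensor  drift  drift_x2
0     s1     14        28
1     s7      9        18
Hence 28.

28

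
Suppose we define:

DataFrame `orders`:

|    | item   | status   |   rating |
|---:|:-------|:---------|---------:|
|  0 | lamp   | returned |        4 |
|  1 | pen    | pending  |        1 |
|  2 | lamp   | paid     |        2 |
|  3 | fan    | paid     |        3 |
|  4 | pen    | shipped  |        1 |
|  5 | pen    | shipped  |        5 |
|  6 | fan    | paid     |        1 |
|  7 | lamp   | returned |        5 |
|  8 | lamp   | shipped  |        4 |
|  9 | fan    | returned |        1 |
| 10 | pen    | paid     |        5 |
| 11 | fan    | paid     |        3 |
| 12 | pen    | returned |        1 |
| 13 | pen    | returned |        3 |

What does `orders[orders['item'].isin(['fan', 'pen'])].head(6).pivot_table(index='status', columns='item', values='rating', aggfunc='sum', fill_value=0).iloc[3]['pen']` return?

filter rows where item in ['fan', 'pen']:
   item    status  rating
1   pen   pending       1
3   fan      paid       3
4   pen   shipped       1
5   pen   shipped       5
6   fan      paid       1
9   fan  returned       1
10  pen      paid       5
11  fan      paid       3
12  pen  returned       1
13  pen  returned       3
take first 6 rows:
  item    status  rating
1  pen   pending       1
3  fan      paid       3
4  pen   shipped       1
5  pen   shipped       5
6  fan      paid       1
9  fan  returned       1
pivot: rows=status, cols=item, sum(rating):
item      fan  pen
status            
paid        4    0
pending     0    1
returned    1    0
shipped     0    6
The value at position 3, column 'pen' is 6.

6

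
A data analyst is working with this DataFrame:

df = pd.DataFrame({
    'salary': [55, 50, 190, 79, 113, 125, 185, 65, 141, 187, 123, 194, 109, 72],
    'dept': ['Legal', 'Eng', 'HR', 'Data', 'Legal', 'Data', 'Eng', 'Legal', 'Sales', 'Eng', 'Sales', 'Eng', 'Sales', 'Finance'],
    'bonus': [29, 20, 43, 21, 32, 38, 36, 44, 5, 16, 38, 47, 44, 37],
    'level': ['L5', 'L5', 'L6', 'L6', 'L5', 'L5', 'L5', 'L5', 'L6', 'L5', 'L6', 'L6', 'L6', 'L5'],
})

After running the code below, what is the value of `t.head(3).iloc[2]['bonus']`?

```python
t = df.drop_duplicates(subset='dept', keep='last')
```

44

drop duplicate dept (keep=last):
    salary     dept  bonus level
2      190       HR     43    L6
5      125     Data     38    L5
7       65    Legal     44    L5
11     194      Eng     47    L6
12     109    Sales     44    L6
13      72  Finance     37    L5
take first 3 rows:
   salary   dept  bonus level
2     190     HR     43    L6
5     125   Data     38    L5
7      65  Legal     44    L5
Hence 44.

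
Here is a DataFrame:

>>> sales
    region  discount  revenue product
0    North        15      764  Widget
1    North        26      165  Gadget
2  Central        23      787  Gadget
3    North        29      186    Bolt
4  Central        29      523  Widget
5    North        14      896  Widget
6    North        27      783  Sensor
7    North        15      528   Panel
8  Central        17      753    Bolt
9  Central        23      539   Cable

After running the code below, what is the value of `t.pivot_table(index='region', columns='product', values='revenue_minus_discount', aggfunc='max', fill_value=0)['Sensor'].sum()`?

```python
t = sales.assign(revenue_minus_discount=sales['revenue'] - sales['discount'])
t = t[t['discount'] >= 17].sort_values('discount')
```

756

add column revenue_minus_discount = sales['revenue'] - sales['discount']:
    region  discount  revenue product  revenue_minus_discount
0    North        15      764  Widget                     749
1    North        26      165  Gadget                     139
2  Central        23      787  Gadget                     764
3    North        29      186    Bolt                     157
4  Central        29      523  Widget                     494
5    North        14      896  Widget                     882
6    North        27      783  Sensor                     756
7    North        15      528   Panel                     513
8  Central        17      753    Bolt                     736
9  Central        23      539   Cable                     516
filter rows where discount >= 17:
    region  discount  revenue product  revenue_minus_discount
1    North        26      165  Gadget                     139
2  Central        23      787  Gadget                     764
3    North        29      186    Bolt                     157
4  Central        29      523  Widget                     494
6    North        27      783  Sensor                     756
8  Central        17      753    Bolt                     736
9  Central        23      539   Cable                     516
sort by discount:
    region  discount  revenue product  revenue_minus_discount
8  Central        17      753    Bolt                     736
2  Central        23      787  Gadget                     764
9  Central        23      539   Cable                     516
1    North        26      165  Gadget                     139
6    North        27      783  Sensor                     756
3    North        29      186    Bolt                     157
4  Central        29      523  Widget                     494
pivot: rows=region, cols=product, max(revenue_minus_discount):
product  Bolt  Cable  Gadget  Sensor  Widget
region                                      
Central   736    516     764       0     494
North     157      0     139     756       0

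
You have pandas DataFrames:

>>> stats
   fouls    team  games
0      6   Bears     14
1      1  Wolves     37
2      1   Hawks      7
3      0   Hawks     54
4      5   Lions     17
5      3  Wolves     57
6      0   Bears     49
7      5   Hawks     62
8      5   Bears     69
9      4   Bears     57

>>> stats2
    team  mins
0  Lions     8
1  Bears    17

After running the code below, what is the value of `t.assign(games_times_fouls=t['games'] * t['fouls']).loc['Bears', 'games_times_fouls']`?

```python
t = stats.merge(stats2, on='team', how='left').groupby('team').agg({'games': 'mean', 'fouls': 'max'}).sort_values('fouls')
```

283.5

merge on 'team' (how='left') → 10 rows:
   fouls    team  games  mins
0      6   Bears     14  17.0
1      1  Wolves     37   NaN
2      1   Hawks      7   NaN
3      0   Hawks     54   NaN
4      5   Lions     17   8.0
5      3  Wolves     57   NaN
6      0   Bears     49  17.0
7      5   Hawks     62   NaN
8      5   Bears     69  17.0
9      4   Bears     57  17.0
group by team: mean(games), max(fouls):
        games  fouls
team                
Bears   47.25      6
Hawks   41.00      5
Lions   17.00      5
Wolves  47.00      3
sort by fouls:
        games  fouls
team                
Wolves  47.00      3
Hawks   41.00      5
Lions   17.00      5
Bears   47.25      6
add column games_times_fouls = t['games'] * t['fouls']:
        games  fouls  games_times_fouls
team                                   
Wolves  47.00      3              141.0
Hawks   41.00      5              205.0
Lions   17.00      5               85.0
Bears   47.25      6              283.5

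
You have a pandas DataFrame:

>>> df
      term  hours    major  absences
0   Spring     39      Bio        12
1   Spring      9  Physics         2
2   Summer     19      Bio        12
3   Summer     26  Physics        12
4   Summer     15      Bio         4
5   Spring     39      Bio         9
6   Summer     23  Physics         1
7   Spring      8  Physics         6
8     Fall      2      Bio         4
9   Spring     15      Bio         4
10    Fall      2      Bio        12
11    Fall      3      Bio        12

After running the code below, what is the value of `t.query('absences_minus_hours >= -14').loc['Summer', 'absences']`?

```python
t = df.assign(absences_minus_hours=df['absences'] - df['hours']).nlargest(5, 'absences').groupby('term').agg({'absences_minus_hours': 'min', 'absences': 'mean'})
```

12.0

add column absences_minus_hours = df['absences'] - df['hours']:
      term  hours    major  absences  absences_minus_hours
0   Spring     39      Bio        12                   -27
1   Spring      9  Physics         2                    -7
2   Summer     19      Bio        12                    -7
3   Summer     26  Physics        12                   -14
4   Summer     15      Bio         4                   -11
5   Spring     39      Bio         9                   -30
6   Summer     23  Physics         1                   -22
7   Spring      8  Physics         6                    -2
8     Fall      2      Bio         4                     2
9   Spring     15      Bio         4                   -11
10    Fall      2      Bio        12                    10
11    Fall      3      Bio        12                     9
take 5 rows with largest absences:
      term  hours    major  absences  absences_minus_hours
0   Spring     39      Bio        12                   -27
2   Summer     19      Bio        12                    -7
3   Summer     26  Physics        12                   -14
10    Fall      2      Bio        12                    10
11    Fall      3      Bio        12                     9
group by term: min(absences_minus_hours), mean(absences):
        absences_minus_hours  absences
term                                  
Fall                       9      12.0
Spring                   -27      12.0
Summer                   -14      12.0
filter rows where absences_minus_hours >= -14:
        absences_minus_hours  absences
term                                  
Fall                       9      12.0
Summer                   -14      12.0
The value at row 'Summer', column 'absences' is 12.0.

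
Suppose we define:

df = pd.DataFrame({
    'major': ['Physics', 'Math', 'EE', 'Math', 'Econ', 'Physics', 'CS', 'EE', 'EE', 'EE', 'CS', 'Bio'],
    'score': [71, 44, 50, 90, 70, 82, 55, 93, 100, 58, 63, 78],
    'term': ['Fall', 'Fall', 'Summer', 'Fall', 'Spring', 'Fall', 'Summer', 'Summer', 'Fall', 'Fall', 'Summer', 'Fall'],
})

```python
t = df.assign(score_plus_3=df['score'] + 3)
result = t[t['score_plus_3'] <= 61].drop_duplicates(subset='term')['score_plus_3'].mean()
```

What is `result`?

add column score_plus_3 = df['score'] + 3:
      major  score    term  score_plus_3
0   Physics     71    Fall            74
1      Math     44    Fall            47
2        EE     50  Summer            53
3      Math     90    Fall            93
4      Econ     70  Spring            73
5   Physics     82    Fall            85
6        CS     55  Summer            58
7        EE     93  Summer            96
8        EE    100    Fall           103
9        EE     58    Fall            61
10       CS     63  Summer            66
11      Bio     78    Fall            81
filter rows where score_plus_3 <= 61:
  major  score    term  score_plus_3
1  Math     44    Fall            47
2    EE     50  Summer            53
6    CS     55  Summer            58
9    EE     58    Fall            61
drop duplicate term (keep=first):
  major  score    term  score_plus_3
1  Math     44    Fall            47
2    EE     50  Summer            53

50.0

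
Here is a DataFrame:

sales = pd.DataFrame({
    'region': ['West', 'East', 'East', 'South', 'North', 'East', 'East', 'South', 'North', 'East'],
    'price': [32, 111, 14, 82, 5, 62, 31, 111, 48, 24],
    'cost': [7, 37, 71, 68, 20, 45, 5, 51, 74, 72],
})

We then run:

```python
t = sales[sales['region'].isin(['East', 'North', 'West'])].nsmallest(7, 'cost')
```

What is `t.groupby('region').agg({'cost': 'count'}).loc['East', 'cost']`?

5

filter rows where region in ['East', 'North', 'West']:
  region  price  cost
0   West     32     7
1   East    111    37
2   East     14    71
4  North      5    20
5   East     62    45
6   East     31     5
8  North     48    74
9   East     24    72
take 7 rows with smallest cost:
  region  price  cost
6   East     31     5
0   West     32     7
4  North      5    20
1   East    111    37
5   East     62    45
2   East     14    71
9   East     24    72
group by region, count of cost:
        cost
region      
East       5
North      1
West       1
Taking the value at row 'East', column 'cost' gives 5.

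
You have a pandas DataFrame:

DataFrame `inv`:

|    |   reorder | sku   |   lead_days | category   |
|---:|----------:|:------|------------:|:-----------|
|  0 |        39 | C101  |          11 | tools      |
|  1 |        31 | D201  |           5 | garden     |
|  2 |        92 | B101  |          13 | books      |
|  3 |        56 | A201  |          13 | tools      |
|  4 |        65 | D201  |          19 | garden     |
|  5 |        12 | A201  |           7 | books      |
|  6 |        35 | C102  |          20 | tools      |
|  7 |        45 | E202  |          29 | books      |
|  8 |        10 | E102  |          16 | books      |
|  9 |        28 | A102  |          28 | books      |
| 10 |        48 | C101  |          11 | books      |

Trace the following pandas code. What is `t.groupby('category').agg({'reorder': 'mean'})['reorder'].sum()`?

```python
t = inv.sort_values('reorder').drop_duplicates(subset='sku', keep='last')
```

155.1

sort by reorder:
    reorder   sku  lead_days category
8        10  E102         16    books
5        12  A201          7    books
9        28  A102         28    books
1        31  D201          5   garden
6        35  C102         20    tools
0        39  C101         11    tools
7        45  E202         29    books
10       48  C101         11    books
3        56  A201         13    tools
4        65  D201         19   garden
2        92  B101         13    books
drop duplicate sku (keep=last):
    reorder   sku  lead_days category
8        10  E102         16    books
9        28  A102         28    books
6        35  C102         20    tools
7        45  E202         29    books
10       48  C101         11    books
3        56  A201         13    tools
4        65  D201         19   garden
2        92  B101         13    books
group by category, mean of reorder:
          reorder
category         
books        44.6
garden       65.0
tools        45.5
Then the sum of column 'reorder': 155.1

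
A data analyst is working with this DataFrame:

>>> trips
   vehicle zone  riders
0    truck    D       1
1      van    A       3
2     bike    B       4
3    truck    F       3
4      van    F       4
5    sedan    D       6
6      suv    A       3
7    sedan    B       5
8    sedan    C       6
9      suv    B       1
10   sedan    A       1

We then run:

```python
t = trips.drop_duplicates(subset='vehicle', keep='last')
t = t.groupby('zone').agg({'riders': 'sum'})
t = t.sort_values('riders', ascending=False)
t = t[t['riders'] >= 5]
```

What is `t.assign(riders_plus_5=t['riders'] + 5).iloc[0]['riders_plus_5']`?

drop duplicate vehicle (keep=last):
   vehicle zone  riders
2     bike    B       4
3    truck    F       3
4      van    F       4
9      suv    B       1
10   sedan    A       1
group by zone, sum of riders:
      riders
zone        
A          1
B          5
F          7
sort by riders descending:
      riders
zone        
F          7
B          5
A          1
filter rows where riders >= 5:
      riders
zone        
F          7
B          5
add column riders_plus_5 = t['riders'] + 5:
      riders  riders_plus_5
zone                       
F          7             12
B          5             10
Taking the value at position 0, column 'riders_plus_5' gives 12.

12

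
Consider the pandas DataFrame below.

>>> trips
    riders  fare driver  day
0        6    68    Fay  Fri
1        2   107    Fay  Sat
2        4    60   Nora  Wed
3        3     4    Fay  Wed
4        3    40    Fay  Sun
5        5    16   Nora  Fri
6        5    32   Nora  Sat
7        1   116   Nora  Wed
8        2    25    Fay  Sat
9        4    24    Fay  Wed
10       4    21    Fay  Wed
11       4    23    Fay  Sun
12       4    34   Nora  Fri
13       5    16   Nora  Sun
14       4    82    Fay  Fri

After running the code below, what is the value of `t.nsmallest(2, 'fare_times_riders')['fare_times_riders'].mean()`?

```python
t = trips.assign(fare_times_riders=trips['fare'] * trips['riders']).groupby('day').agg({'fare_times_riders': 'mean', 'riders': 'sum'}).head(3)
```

add column fare_times_riders = trips['fare'] * trips['riders']:
    riders  fare driver  day  fare_times_riders
0        6    68    Fay  Fri                408
1        2   107    Fay  Sat                214
2        4    60   Nora  Wed                240
3        3     4    Fay  Wed                 12
4        3    40    Fay  Sun                120
5        5    16   Nora  Fri                 80
6        5    32   Nora  Sat                160
7        1   116   Nora  Wed                116
8        2    25    Fay  Sat                 50
9        4    24    Fay  Wed                 96
10       4    21    Fay  Wed                 84
11       4    23    Fay  Sun                 92
12       4    34   Nora  Fri                136
13       5    16   Nora  Sun                 80
14       4    82    Fay  Fri                328
group by day: mean(fare_times_riders), sum(riders):
     fare_times_riders  riders
day                           
Fri         238.000000      19
Sat         141.333333       9
Sun          97.333333      12
Wed         109.600000      16
take first 3 rows:
     fare_times_riders  riders
day                           
Fri         238.000000      19
Sat         141.333333       9
Sun          97.333333      12
take 2 rows with smallest fare_times_riders:
     fare_times_riders  riders
day                           
Sun          97.333333      12
Sat         141.333333       9
Then the mean of column 'fare_times_riders': 119.333333333

119.333333333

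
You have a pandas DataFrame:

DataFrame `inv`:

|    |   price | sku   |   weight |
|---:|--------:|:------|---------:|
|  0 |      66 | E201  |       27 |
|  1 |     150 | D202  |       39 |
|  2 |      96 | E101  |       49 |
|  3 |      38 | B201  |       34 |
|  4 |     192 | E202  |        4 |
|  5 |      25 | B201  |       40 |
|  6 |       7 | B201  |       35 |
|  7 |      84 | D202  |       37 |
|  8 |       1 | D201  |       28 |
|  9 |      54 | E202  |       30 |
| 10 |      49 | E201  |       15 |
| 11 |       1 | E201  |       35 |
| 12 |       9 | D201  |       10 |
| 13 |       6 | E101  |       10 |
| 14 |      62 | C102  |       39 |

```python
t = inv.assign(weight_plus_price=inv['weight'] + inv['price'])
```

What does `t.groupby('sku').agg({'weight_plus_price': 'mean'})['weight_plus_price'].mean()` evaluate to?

add column weight_plus_price = inv['weight'] + inv['price']:
    price   sku  weight  weight_plus_price
0      66  E201      27                 93
1     150  D202      39                189
2      96  E101      49                145
3      38  B201      34                 72
4     192  E202       4                196
5      25  B201      40                 65
6       7  B201      35                 42
7      84  D202      37                121
8       1  D201      28                 29
9      54  E202      30                 84
10     49  E201      15                 64
11      1  E201      35                 36
12      9  D201      10                 19
13      6  E101      10                 16
14     62  C102      39                101
group by sku, mean of weight_plus_price:
      weight_plus_price
sku                    
B201          59.666667
C102         101.000000
D201          24.000000
D202         155.000000
E101          80.500000
E201          64.333333
E202         140.000000

89.2142857143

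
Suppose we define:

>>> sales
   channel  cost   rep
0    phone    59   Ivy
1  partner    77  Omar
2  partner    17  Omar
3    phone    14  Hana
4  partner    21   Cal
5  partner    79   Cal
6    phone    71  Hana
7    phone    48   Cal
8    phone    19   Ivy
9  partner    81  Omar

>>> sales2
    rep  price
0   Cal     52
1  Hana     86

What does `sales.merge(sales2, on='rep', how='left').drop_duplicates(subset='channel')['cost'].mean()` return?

merge on 'rep' (how='left') → 10 rows:
   channel  cost   rep  price
0    phone    59   Ivy    NaN
1  partner    77  Omar    NaN
2  partner    17  Omar    NaN
3    phone    14  Hana   86.0
4  partner    21   Cal   52.0
5  partner    79   Cal   52.0
6    phone    71  Hana   86.0
7    phone    48   Cal   52.0
8    phone    19   Ivy    NaN
9  partner    81  Omar    NaN
drop duplicate channel (keep=first):
   channel  cost   rep  price
0    phone    59   Ivy    NaN
1  partner    77  Omar    NaN

68.0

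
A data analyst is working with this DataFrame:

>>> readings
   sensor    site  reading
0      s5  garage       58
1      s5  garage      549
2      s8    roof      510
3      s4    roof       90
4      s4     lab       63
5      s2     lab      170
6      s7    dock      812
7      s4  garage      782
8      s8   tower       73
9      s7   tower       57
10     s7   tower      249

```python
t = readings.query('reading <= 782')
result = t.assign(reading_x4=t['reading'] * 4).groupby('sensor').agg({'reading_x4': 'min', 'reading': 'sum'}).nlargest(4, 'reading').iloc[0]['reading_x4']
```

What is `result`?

252

filter rows where reading <= 782:
   sensor    site  reading
0      s5  garage       58
1      s5  garage      549
2      s8    roof      510
3      s4    roof       90
4      s4     lab       63
5      s2     lab      170
7      s4  garage      782
8      s8   tower       73
9      s7   tower       57
10     s7   tower      249
add column reading_x4 = t['reading'] * 4:
   sensor    site  reading  reading_x4
0      s5  garage       58         232
1      s5  garage      549        2196
2      s8    roof      510        2040
3      s4    roof       90         360
4      s4     lab       63         252
5      s2     lab      170         680
7      s4  garage      782        3128
8      s8   tower       73         292
9      s7   tower       57         228
10     s7   tower      249         996
group by sensor: min(reading_x4), sum(reading):
        reading_x4  reading
sensor                     
s2             680      170
s4             252      935
s5             232      607
s7             228      306
s8             292      583
take 4 rows with largest reading:
        reading_x4  reading
sensor                     
s4             252      935
s5             232      607
s8             292      583
s7             228      306
Hence 252.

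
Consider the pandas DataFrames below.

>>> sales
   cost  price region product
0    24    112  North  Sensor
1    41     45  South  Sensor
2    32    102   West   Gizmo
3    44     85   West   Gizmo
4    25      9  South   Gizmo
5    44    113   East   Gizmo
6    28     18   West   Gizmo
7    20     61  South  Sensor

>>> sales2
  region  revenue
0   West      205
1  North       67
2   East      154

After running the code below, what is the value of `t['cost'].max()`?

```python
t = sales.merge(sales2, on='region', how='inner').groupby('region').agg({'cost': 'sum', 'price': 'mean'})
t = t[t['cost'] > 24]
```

104

merge on 'region' (how='inner') → 5 rows:
   cost  price region product  revenue
0    24    112  North  Sensor       67
1    32    102   West   Gizmo      205
2    44     85   West   Gizmo      205
3    44    113   East   Gizmo      154
4    28     18   West   Gizmo      205
group by region: sum(cost), mean(price):
        cost       price
region                  
East      44  113.000000
North     24  112.000000
West     104   68.333333
filter rows where cost > 24:
        cost       price
region                  
East      44  113.000000
West     104   68.333333
Then the max of column 'cost': 104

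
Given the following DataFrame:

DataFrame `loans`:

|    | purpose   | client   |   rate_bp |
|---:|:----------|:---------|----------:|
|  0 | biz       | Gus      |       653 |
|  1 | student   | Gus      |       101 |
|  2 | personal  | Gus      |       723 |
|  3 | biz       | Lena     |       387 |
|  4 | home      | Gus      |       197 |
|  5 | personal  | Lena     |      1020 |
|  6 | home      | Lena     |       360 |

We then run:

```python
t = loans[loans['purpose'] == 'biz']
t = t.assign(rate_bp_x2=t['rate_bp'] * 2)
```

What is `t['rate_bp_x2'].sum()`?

2080

filter rows where purpose == 'biz':
  purpose client  rate_bp
0     biz    Gus      653
3     biz   Lena      387
add column rate_bp_x2 = t['rate_bp'] * 2:
  purpose client  rate_bp  rate_bp_x2
0     biz    Gus      653        1306
3     biz   Lena      387         774
The sum of column 'rate_bp_x2' is 2080.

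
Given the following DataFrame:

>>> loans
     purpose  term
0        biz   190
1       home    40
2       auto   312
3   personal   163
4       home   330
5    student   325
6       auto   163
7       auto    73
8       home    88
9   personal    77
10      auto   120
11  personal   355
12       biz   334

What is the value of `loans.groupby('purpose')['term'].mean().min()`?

152.666666667

group by purpose, mean of term:
purpose
auto        167.000000
biz         262.000000
home        152.666667
personal    198.333333
student     325.000000
Name: term, dtype: float64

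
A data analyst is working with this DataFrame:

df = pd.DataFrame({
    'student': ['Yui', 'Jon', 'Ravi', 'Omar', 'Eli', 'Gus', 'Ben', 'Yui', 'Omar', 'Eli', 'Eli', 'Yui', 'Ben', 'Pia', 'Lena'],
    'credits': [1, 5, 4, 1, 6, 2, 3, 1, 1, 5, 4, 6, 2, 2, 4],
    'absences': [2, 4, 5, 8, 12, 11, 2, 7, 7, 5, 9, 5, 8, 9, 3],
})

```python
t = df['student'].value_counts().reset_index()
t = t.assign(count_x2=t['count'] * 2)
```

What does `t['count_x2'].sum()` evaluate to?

value_counts of student:
student
Yui     3
Eli     3
Omar    2
Ben     2
Jon     1
Ravi    1
Gus     1
Pia     1
Lena    1
Name: count, dtype: int64
reset_index():
  student  count
0     Yui      3
1     Eli      3
2    Omar      2
3     Ben      2
4     Jon      1
5    Ravi      1
6     Gus      1
7     Pia      1
8    Lena      1
add column count_x2 = t['count'] * 2:
  student  count  count_x2
0     Yui      3         6
1     Eli      3         6
2    Omar      2         4
3     Ben      2         4
4     Jon      1         2
5    Ravi      1         2
6     Gus      1         2
7     Pia      1         2
8    Lena      1         2
Then the sum of column 'count_x2': 30

30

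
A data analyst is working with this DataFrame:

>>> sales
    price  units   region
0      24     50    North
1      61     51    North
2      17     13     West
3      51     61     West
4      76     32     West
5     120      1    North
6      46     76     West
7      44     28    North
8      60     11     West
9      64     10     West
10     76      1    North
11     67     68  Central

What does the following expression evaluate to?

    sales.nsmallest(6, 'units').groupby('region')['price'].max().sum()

184

take 6 rows with smallest units:
    price  units region
5     120      1  North
10     76      1  North
9      64     10   West
8      60     11   West
2      17     13   West
7      44     28  North
group by region, max of price:
region
North    120
West      64
Name: price, dtype: int64
Finally, sum of the resulting series = 184.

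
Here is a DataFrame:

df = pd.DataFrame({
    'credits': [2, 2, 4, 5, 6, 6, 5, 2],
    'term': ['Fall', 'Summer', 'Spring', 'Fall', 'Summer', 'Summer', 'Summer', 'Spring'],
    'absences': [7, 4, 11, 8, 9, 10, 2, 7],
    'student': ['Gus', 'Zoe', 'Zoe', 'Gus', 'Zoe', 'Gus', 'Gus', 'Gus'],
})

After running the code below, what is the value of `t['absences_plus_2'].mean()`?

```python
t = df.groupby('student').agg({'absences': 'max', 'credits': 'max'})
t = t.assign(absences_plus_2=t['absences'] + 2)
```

12.5

group by student: max(absences), max(credits):
         absences  credits
student                   
Gus            10        6
Zoe            11        6
add column absences_plus_2 = t['absences'] + 2:
         absences  credits  absences_plus_2
student                                    
Gus            10        6               12
Zoe            11        6               13
Then the mean of column 'absences_plus_2': 12.5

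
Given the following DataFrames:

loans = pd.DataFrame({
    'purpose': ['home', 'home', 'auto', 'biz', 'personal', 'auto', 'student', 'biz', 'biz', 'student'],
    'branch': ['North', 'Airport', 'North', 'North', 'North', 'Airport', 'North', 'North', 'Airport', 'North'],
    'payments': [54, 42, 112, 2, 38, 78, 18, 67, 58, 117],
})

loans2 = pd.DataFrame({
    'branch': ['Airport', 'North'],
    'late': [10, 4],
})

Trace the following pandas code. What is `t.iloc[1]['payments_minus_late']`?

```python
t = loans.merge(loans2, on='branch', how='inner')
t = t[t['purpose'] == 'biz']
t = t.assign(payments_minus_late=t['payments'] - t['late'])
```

merge on 'branch' (how='inner') → 10 rows:
    purpose   branch  payments  late
0      home    North        54     4
1      home  Airport        42    10
2      auto    North       112     4
3       biz    North         2     4
4  personal    North        38     4
5      auto  Airport        78    10
6   student    North        18     4
7       biz    North        67     4
8       biz  Airport        58    10
9   student    North       117     4
filter rows where purpose == 'biz':
  purpose   branch  payments  late
3     biz    North         2     4
7     biz    North        67     4
8     biz  Airport        58    10
add column payments_minus_late = t['payments'] - t['late']:
  purpose   branch  payments  late  payments_minus_late
3     biz    North         2     4                   -2
7     biz    North        67     4                   63
8     biz  Airport        58    10                   48
Finally, value at position 1, column 'payments_minus_late' = 63.

63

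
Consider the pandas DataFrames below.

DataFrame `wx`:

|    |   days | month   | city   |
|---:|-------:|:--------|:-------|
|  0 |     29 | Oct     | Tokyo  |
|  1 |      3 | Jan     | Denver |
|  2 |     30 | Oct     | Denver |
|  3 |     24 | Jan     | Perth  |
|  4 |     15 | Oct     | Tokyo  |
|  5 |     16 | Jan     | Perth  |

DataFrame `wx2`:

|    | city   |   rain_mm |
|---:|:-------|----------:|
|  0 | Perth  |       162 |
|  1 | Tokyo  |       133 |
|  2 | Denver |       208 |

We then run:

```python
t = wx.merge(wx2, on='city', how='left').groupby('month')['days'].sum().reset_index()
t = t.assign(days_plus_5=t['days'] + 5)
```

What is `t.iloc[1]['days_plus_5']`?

merge on 'city' (how='left') → 6 rows:
   days month    city  rain_mm
0    29   Oct   Tokyo      133
1     3   Jan  Denver      208
2    30   Oct  Denver      208
3    24   Jan   Perth      162
4    15   Oct   Tokyo      133
5    16   Jan   Perth      162
group by month, sum of days:
month
Jan    43
Oct    74
Name: days, dtype: int64
reset_index():
  month  days
0   Jan    43
1   Oct    74
add column days_plus_5 = t['days'] + 5:
  month  days  days_plus_5
0   Jan    43           48
1   Oct    74           79
Taking the value at position 1, column 'days_plus_5' gives 79.

79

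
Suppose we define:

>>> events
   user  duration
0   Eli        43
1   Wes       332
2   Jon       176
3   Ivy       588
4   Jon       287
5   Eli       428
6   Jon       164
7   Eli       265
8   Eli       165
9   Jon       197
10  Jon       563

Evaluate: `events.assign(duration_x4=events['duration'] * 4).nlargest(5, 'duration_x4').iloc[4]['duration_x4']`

add column duration_x4 = events['duration'] * 4:
   user  duration  duration_x4
0   Eli        43          172
1   Wes       332         1328
2   Jon       176          704
3   Ivy       588         2352
4   Jon       287         1148
5   Eli       428         1712
6   Jon       164          656
7   Eli       265         1060
8   Eli       165          660
9   Jon       197          788
10  Jon       563         2252
take 5 rows with largest duration_x4:
   user  duration  duration_x4
3   Ivy       588         2352
10  Jon       563         2252
5   Eli       428         1712
1   Wes       332         1328
4   Jon       287         1148

1148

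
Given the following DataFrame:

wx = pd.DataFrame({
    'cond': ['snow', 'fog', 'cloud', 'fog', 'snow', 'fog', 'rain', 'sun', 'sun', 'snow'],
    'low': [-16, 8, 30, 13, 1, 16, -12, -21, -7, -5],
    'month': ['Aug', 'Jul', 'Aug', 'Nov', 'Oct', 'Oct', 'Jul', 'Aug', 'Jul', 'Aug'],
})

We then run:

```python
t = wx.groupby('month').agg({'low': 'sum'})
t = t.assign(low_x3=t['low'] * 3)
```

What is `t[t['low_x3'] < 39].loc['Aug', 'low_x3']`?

-36

group by month, sum of low:
       low
month     
Aug    -12
Jul    -11
Nov     13
Oct     17
add column low_x3 = t['low'] * 3:
       low  low_x3
month             
Aug    -12     -36
Jul    -11     -33
Nov     13      39
Oct     17      51
filter rows where low_x3 < 39:
       low  low_x3
month             
Aug    -12     -36
Jul    -11     -33
value at row 'Aug', column 'low_x3' → -36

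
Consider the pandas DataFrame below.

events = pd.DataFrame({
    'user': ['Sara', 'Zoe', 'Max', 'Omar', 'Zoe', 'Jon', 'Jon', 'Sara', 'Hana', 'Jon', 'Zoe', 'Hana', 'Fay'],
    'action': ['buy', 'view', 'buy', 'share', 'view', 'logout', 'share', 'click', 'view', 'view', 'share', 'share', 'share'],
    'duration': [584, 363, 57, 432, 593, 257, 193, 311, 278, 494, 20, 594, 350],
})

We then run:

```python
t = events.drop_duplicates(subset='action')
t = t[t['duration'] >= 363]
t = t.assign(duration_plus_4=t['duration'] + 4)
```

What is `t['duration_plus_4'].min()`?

367

drop duplicate action (keep=first):
   user  action  duration
0  Sara     buy       584
1   Zoe    view       363
3  Omar   share       432
5   Jon  logout       257
7  Sara   click       311
filter rows where duration >= 363:
   user action  duration
0  Sara    buy       584
1   Zoe   view       363
3  Omar  share       432
add column duration_plus_4 = t['duration'] + 4:
   user action  duration  duration_plus_4
0  Sara    buy       584              588
1   Zoe   view       363              367
3  Omar  share       432              436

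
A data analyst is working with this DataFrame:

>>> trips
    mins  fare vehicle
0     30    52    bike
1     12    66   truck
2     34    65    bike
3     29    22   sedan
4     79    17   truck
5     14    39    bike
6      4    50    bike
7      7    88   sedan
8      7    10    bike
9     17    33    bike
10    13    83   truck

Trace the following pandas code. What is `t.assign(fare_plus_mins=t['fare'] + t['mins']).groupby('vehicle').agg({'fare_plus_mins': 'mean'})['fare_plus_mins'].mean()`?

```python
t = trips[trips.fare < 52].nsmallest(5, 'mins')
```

filter rows where fare < 52:
   mins  fare vehicle
3    29    22   sedan
4    79    17   truck
5    14    39    bike
6     4    50    bike
8     7    10    bike
9    17    33    bike
take 5 rows with smallest mins:
   mins  fare vehicle
6     4    50    bike
8     7    10    bike
5    14    39    bike
9    17    33    bike
3    29    22   sedan
add column fare_plus_mins = t['fare'] + t['mins']:
   mins  fare vehicle  fare_plus_mins
6     4    50    bike              54
8     7    10    bike              17
5    14    39    bike              53
9    17    33    bike              50
3    29    22   sedan              51
group by vehicle, mean of fare_plus_mins:
         fare_plus_mins
vehicle                
bike               43.5
sedan              51.0
Taking the mean of column 'fare_plus_mins' gives 47.25.

47.25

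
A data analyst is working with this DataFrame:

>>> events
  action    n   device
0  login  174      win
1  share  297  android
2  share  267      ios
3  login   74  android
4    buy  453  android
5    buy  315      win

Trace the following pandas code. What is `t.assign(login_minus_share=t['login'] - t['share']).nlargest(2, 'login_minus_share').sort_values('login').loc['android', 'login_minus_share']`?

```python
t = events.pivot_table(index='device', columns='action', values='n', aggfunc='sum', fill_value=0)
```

pivot: rows=device, cols=action, sum(n):
action   buy  login  share
device                    
android  453     74    297
ios        0      0    267
win      315    174      0
add column login_minus_share = t['login'] - t['share']:
action   buy  login  share  login_minus_share
device                                       
android  453     74    297               -223
ios        0      0    267               -267
win      315    174      0                174
take 2 rows with largest login_minus_share:
action   buy  login  share  login_minus_share
device                                       
win      315    174      0                174
android  453     74    297               -223
sort by login:
action   buy  login  share  login_minus_share
device                                       
android  453     74    297               -223
win      315    174      0                174

-223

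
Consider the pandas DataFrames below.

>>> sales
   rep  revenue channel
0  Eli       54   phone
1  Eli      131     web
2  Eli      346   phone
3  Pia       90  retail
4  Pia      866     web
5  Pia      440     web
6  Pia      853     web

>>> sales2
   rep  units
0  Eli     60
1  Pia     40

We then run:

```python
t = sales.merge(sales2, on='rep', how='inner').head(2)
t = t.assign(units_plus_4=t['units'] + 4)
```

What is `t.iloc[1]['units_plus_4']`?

64

merge on 'rep' (how='inner') → 7 rows:
   rep  revenue channel  units
0  Eli       54   phone     60
1  Eli      131     web     60
2  Eli      346   phone     60
3  Pia       90  retail     40
4  Pia      866     web     40
5  Pia      440     web     40
6  Pia      853     web     40
take first 2 rows:
   rep  revenue channel  units
0  Eli       54   phone     60
1  Eli      131     web     60
add column units_plus_4 = t['units'] + 4:
   rep  revenue channel  units  units_plus_4
0  Eli       54   phone     60            64
1  Eli      131     web     60            64
Taking the value at position 1, column 'units_plus_4' gives 64.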